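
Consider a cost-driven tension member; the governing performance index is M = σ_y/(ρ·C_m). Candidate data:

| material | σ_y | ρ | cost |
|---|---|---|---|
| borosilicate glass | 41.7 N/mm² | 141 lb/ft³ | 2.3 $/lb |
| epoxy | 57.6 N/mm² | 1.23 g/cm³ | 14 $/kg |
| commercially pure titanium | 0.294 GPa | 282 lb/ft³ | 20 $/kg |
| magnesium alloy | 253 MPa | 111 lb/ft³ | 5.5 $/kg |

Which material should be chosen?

magnesium alloy

After converting to SI:
  borosilicate glass: σ_y = 41.70 MPa, ρ = 2259 kg/m³, cost = 5.071 $/kg
  epoxy: σ_y = 57.60 MPa, ρ = 1230 kg/m³, cost = 14.00 $/kg
  commercially pure titanium: σ_y = 294.0 MPa, ρ = 4517 kg/m³, cost = 20.00 $/kg
  magnesium alloy: σ_y = 253.0 MPa, ρ = 1778 kg/m³, cost = 5.500 $/kg
  magnesium alloy: M = 25.9 kN·m per $
  borosilicate glass: M = 3.64 kN·m per $
  epoxy: M = 3.34 kN·m per $
  commercially pure titanium: M = 3.25 kN·m per $
Magnesium alloy has the largest M.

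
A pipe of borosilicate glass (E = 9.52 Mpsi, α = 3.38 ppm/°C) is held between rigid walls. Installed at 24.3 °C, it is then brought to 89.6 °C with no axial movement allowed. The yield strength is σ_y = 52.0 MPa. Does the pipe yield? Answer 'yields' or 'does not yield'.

E = 9.52 Mpsi = 65.64 GPa.
ΔT = 65.30 K. Constrained thermal stress σ = E·α·ΔT = 65.64×10³ MPa × 3.38×10⁻⁶ × 65.30 = 14.5 MPa (compressive).
Compare to σ_y = 52.0 MPa: σ < σ_y, so it does not yield.

does not yield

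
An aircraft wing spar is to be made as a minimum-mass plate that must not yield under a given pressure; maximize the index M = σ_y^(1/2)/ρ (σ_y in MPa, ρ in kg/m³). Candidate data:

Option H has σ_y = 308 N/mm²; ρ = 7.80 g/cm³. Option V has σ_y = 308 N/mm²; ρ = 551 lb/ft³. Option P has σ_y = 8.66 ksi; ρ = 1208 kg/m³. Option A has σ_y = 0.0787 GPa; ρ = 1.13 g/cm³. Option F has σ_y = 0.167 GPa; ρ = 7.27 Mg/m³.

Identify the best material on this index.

Convert each candidate to consistent units, then evaluate M:
  option H: σ_y = 308.0 MPa, ρ = 7800 kg/m³
  option V: σ_y = 308.0 MPa, ρ = 8826 kg/m³
  option P: σ_y = 59.71 MPa, ρ = 1208 kg/m³
  option A: σ_y = 78.70 MPa, ρ = 1130 kg/m³
  option F: σ_y = 167.0 MPa, ρ = 7270 kg/m³
  option A: M = 7.85×10⁻³
  option P: M = 6.40×10⁻³
  option H: M = 2.25×10⁻³
  option V: M = 1.99×10⁻³
  option F: M = 1.78×10⁻³
Option A has the largest M.

option A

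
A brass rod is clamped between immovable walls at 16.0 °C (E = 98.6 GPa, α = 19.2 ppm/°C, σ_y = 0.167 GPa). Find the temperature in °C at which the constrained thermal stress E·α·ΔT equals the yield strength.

σ_y = 0.167 GPa = 167.0 MPa.
E·α·ΔT = 167.0 MPa ⇒ ΔT = 167.0 / (98.60×10³ × 19.2×10⁻⁶) = 88.21 K.
T = 16.0 + 88.21 = 104.2 °C.

104 °C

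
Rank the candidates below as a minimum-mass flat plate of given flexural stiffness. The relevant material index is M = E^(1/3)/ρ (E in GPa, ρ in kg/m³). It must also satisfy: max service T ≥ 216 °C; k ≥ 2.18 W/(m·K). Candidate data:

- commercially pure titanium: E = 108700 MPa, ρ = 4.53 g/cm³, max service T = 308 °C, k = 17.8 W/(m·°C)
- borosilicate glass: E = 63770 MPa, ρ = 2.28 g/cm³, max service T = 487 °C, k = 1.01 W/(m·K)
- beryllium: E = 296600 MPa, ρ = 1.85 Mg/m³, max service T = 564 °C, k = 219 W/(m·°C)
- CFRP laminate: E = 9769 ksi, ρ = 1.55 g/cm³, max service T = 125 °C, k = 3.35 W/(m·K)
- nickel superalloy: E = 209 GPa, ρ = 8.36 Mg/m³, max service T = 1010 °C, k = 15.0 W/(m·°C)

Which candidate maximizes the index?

Screen on constraints: max service T ≥ 216 °C; k ≥ 2.18 W/(m·K). Survivors: commercially pure titanium, beryllium, nickel superalloy.
Normalizing units and computing the index:
  commercially pure titanium: E = 108.7 GPa, ρ = 4530 kg/m³
  beryllium: E = 296.6 GPa, ρ = 1850 kg/m³
  nickel superalloy: E = 209.0 GPa, ρ = 8360 kg/m³
  beryllium: M = 3.60×10⁻³
  commercially pure titanium: M = 1.05×10⁻³
  nickel superalloy: M = 0.710×10⁻³
The maximum is for beryllium.

beryllium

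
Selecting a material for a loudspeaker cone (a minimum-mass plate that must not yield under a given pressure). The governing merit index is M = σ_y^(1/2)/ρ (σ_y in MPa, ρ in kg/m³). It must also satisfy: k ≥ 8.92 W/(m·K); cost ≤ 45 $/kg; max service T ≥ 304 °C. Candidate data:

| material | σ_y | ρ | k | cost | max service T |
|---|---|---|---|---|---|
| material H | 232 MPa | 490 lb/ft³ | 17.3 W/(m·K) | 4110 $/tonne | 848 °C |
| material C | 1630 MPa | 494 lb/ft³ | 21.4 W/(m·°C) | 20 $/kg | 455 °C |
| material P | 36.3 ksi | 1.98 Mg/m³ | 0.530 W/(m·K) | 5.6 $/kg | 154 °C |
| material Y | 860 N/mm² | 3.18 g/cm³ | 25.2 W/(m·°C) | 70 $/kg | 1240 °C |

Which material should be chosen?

material C

Screen on constraints: k ≥ 8.92 W/(m·K); cost ≤ 45 $/kg; max service T ≥ 304 °C. Survivors: material H, material C.
Normalizing units and computing the index:
  material H: σ_y = 232.0 MPa, ρ = 7849 kg/m³
  material C: σ_y = 1630 MPa, ρ = 7913 kg/m³
  material C: M = 5.10×10⁻³
  material H: M = 1.94×10⁻³
Material C ranks first.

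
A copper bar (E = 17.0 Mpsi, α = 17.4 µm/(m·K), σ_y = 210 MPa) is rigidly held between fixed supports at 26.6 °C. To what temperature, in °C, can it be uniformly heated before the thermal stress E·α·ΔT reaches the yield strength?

130 °C

E = 17.0 Mpsi = 117.2 GPa.
E·α·ΔT = 210.0 MPa ⇒ ΔT = 210.0 / (117.2×10³ × 17.4×10⁻⁶) = 103.0 K.
T = 26.6 + 103.0 = 129.6 °C.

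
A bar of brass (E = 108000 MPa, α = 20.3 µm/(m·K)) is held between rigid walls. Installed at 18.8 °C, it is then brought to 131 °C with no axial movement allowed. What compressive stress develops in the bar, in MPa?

E = 108000 MPa = 108.0 GPa.
ΔT = 112.2 K. Constrained thermal stress σ = E·α·ΔT = 108.0×10³ MPa × 20.3×10⁻⁶ × 112.2 = 246 MPa (compressive).

246 MPa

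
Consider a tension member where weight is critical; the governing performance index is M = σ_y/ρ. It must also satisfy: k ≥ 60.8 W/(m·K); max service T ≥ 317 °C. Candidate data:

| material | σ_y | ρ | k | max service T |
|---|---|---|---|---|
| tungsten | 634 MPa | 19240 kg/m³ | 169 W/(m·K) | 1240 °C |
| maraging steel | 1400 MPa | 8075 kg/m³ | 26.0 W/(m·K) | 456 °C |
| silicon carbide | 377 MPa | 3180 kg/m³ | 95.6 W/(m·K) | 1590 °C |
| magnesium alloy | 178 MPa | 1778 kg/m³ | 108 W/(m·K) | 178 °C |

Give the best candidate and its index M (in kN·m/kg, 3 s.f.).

silicon carbide, M = 119 kN·m/kg

Screen on constraints: k ≥ 60.8 W/(m·K); max service T ≥ 317 °C. Survivors: tungsten, silicon carbide.
Computing M directly (units already consistent):
  silicon carbide: M = 119 kN·m/kg
  tungsten: M = 33.0 kN·m/kg
Highest index: silicon carbide.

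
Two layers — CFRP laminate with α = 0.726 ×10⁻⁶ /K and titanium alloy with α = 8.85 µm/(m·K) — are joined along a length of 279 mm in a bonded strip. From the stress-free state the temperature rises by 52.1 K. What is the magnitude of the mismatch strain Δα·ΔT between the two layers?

Δα = |0.726 − 8.85|×10⁻⁶/K = 8.12×10⁻⁶/K.
Mismatch strain = Δα·ΔT = 8.12×10⁻⁶ × 52.1 = 4.23×10⁻⁴.

4.23×10⁻⁴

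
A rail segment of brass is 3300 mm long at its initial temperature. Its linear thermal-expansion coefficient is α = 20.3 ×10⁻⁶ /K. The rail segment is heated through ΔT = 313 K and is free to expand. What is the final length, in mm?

3321.0 mm

ΔL = α·L₀·ΔT = 20.3×10⁻⁶ × 3300 mm × 313.0 K = 21.0 mm.
L = L₀ + ΔL = 3300 + 21.0 = 3321.0 mm.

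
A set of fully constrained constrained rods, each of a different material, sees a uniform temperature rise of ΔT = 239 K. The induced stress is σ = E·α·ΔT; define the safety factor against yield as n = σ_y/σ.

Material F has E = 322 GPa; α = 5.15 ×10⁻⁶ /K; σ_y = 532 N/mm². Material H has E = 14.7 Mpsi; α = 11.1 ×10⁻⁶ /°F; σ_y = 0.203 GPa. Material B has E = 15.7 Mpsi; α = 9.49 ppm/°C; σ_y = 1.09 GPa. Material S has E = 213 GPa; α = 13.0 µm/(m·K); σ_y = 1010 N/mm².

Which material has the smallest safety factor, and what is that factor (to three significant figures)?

With everything in SI (GPa, ×10⁻⁶/K, MPa):
  material F: E = 322.0, α = 5.15, σ_y = 532.0 → σ = 396 MPa, n = 1.34
  material H: E = 101.4, α = 20.0, σ_y = 203.0 → σ = 484 MPa, n = 0.419
  material B: E = 108.2, α = 9.49, σ_y = 1090 → σ = 246 MPa, n = 4.44
  material S: E = 213.0, α = 13.0, σ_y = 1010 → σ = 662 MPa, n = 1.53
The minimum is material H at n = 0.419.

material H, n = 0.419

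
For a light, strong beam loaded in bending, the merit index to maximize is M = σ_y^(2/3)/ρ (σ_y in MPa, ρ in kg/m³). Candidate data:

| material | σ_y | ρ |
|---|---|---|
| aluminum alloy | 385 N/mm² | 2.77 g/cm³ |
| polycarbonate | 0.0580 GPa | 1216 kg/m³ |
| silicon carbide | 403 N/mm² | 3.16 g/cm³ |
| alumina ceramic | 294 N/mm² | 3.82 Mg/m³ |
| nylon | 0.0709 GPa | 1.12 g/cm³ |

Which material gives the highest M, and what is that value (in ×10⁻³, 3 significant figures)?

aluminum alloy, M = 19.1×10⁻³

Convert each candidate to consistent units, then evaluate M:
  aluminum alloy: σ_y = 385.0 MPa, ρ = 2770 kg/m³
  polycarbonate: σ_y = 58.00 MPa, ρ = 1216 kg/m³
  silicon carbide: σ_y = 403.0 MPa, ρ = 3160 kg/m³
  alumina ceramic: σ_y = 294.0 MPa, ρ = 3820 kg/m³
  nylon: σ_y = 70.90 MPa, ρ = 1120 kg/m³
  aluminum alloy: M = 19.1×10⁻³
  silicon carbide: M = 17.3×10⁻³
  nylon: M = 15.3×10⁻³
  polycarbonate: M = 12.3×10⁻³
  alumina ceramic: M = 11.6×10⁻³
Aluminum alloy ranks first.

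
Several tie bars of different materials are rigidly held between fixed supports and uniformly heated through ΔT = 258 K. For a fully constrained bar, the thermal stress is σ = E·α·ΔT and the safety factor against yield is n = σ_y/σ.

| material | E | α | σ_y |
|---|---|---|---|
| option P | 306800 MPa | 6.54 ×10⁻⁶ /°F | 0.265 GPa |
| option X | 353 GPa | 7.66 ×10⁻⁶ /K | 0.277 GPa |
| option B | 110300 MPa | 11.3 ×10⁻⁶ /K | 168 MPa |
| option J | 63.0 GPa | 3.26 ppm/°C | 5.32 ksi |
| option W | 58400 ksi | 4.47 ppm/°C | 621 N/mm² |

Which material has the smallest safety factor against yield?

Per material, after unit conversion:
  option P: E = 306.8, α = 11.8, σ_y = 265.0 → σ = 932 MPa, n = 0.284
  option X: E = 353.0, α = 7.66, σ_y = 277.0 → σ = 698 MPa, n = 0.397
  option B: E = 110.3, α = 11.3, σ_y = 168.0 → σ = 322 MPa, n = 0.522
  option J: E = 63.00, α = 3.26, σ_y = 36.68 → σ = 53.0 MPa, n = 0.692
  option W: E = 402.7, α = 4.47, σ_y = 621.0 → σ = 464 MPa, n = 1.34
Smallest n: option P with n = 0.284.

option P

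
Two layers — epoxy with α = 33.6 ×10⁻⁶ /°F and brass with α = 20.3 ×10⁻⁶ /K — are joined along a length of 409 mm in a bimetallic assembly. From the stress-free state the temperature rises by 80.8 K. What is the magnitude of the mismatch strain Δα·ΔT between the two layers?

3.25×10⁻³

epoxy: α = 33.6×10⁻⁶/°F × 9/5 = 60.5×10⁻⁶/K.
Δα = |60.5 − 20.3|×10⁻⁶/K = 40.2×10⁻⁶/K.
Mismatch strain = Δα·ΔT = 40.2×10⁻⁶ × 80.8 = 3.25×10⁻³.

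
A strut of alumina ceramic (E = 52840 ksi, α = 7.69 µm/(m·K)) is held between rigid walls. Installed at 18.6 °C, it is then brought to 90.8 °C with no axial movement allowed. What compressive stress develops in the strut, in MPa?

E = 52840 ksi = 364.3 GPa.
ΔT = 72.20 K. Constrained thermal stress σ = E·α·ΔT = 364.3×10³ MPa × 7.69×10⁻⁶ × 72.20 = 202 MPa (compressive).

202 MPa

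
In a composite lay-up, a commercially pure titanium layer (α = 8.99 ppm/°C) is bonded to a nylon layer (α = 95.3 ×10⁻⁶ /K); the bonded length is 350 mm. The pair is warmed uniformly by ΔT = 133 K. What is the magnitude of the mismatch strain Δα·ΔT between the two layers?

Δα = |8.99 − 95.3|×10⁻⁶/K = 86.3×10⁻⁶/K.
Mismatch strain = Δα·ΔT = 86.3×10⁻⁶ × 133.0 = 0.0115.

0.0115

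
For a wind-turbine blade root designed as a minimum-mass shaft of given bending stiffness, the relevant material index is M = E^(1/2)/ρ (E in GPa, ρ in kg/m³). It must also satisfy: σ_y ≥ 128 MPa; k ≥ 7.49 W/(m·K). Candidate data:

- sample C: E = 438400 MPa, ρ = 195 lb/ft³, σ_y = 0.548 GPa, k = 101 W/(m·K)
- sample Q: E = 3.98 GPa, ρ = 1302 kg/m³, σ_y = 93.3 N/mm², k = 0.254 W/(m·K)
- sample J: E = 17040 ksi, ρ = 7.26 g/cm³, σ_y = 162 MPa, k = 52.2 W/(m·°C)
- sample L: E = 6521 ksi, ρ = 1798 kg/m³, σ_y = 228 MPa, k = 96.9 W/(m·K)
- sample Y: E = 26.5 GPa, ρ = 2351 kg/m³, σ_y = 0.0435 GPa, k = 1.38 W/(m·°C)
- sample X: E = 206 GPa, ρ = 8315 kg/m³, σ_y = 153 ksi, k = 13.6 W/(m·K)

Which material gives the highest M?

sample C

Screen on constraints: σ_y ≥ 128 MPa; k ≥ 7.49 W/(m·K). Survivors: sample C, sample J, sample L, sample X.
After converting to SI:
  sample C: E = 438.4 GPa, ρ = 3124 kg/m³
  sample J: E = 117.5 GPa, ρ = 7260 kg/m³
  sample L: E = 44.96 GPa, ρ = 1798 kg/m³
  sample X: E = 206.0 GPa, ρ = 8315 kg/m³
  sample C: M = 6.70×10⁻³
  sample L: M = 3.73×10⁻³
  sample X: M = 1.73×10⁻³
  sample J: M = 1.49×10⁻³
Sample C has the largest M.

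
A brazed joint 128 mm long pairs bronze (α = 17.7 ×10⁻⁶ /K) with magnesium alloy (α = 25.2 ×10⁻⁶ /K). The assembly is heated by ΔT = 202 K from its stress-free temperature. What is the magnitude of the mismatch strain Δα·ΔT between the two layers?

Δα = |17.7 − 25.2|×10⁻⁶/K = 7.50×10⁻⁶/K.
Mismatch strain = Δα·ΔT = 7.50×10⁻⁶ × 202.0 = 1.51×10⁻³.

1.51×10⁻³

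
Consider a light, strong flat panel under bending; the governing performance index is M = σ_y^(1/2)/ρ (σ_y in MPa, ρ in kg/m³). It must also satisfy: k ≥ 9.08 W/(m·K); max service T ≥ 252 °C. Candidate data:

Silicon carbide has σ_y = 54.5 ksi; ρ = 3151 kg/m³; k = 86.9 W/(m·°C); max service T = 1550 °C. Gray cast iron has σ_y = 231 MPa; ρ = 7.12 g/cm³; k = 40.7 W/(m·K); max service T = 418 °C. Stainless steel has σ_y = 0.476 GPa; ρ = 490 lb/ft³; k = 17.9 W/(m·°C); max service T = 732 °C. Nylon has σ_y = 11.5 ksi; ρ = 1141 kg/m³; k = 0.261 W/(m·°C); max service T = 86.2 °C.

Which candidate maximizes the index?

Screen on constraints: k ≥ 9.08 W/(m·K); max service T ≥ 252 °C. Survivors: silicon carbide, gray cast iron, stainless steel.
After converting to SI:
  silicon carbide: σ_y = 375.8 MPa, ρ = 3151 kg/m³
  gray cast iron: σ_y = 231.0 MPa, ρ = 7120 kg/m³
  stainless steel: σ_y = 476.0 MPa, ρ = 7849 kg/m³
  silicon carbide: M = 6.15×10⁻³
  stainless steel: M = 2.78×10⁻³
  gray cast iron: M = 2.13×10⁻³
The maximum is for silicon carbide.

silicon carbide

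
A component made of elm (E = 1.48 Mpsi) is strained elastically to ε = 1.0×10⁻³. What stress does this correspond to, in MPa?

E = 1.48 Mpsi = 10.20 GPa.
σ = E·ε = 10200 MPa × 1.0×10⁻³ = 10.2 MPa.

10.2 MPa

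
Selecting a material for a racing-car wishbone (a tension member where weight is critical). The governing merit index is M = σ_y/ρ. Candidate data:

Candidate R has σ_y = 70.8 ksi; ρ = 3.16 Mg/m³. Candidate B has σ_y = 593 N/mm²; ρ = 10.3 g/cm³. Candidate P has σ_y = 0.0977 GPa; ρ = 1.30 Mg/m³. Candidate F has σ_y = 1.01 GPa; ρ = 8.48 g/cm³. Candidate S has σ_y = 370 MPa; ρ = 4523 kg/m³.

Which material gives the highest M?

candidate R

After converting to SI:
  candidate R: σ_y = 488.1 MPa, ρ = 3160 kg/m³
  candidate B: σ_y = 593.0 MPa, ρ = 10300 kg/m³
  candidate P: σ_y = 97.70 MPa, ρ = 1300 kg/m³
  candidate F: σ_y = 1010 MPa, ρ = 8480 kg/m³
  candidate S: σ_y = 370.0 MPa, ρ = 4523 kg/m³
  candidate R: M = 154 kN·m/kg
  candidate F: M = 119 kN·m/kg
  candidate S: M = 81.8 kN·m/kg
  candidate P: M = 75.2 kN·m/kg
  candidate B: M = 57.6 kN·m/kg
Candidate R has the largest M.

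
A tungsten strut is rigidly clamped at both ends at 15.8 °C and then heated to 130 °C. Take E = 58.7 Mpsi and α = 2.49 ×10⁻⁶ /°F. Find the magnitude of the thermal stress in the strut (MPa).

E = 58.7 Mpsi = 404.7 GPa.
α = 2.49×10⁻⁶/°F × 9/5 = 4.48×10⁻⁶/K.
ΔT = 114.2 K. Constrained thermal stress σ = E·α·ΔT = 404.7×10³ MPa × 4.48×10⁻⁶ × 114.2 = 207 MPa (compressive).

207 MPa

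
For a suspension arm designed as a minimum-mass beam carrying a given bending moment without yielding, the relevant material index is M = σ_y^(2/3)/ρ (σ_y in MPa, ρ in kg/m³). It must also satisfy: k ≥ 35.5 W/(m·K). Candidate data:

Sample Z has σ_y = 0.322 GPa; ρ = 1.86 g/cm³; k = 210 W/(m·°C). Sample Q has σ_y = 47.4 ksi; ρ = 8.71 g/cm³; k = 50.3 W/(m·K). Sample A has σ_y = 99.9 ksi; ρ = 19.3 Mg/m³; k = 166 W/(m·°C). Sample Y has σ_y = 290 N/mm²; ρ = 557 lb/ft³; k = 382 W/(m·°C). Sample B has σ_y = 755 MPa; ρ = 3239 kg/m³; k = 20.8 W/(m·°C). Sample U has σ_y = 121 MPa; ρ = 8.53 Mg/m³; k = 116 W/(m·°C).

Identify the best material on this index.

sample Z

Screen on constraints: k ≥ 35.5 W/(m·K). Survivors: sample Z, sample Q, sample A, sample Y, sample U.
Convert each candidate to consistent units, then evaluate M:
  sample Z: σ_y = 322.0 MPa, ρ = 1860 kg/m³
  sample Q: σ_y = 326.8 MPa, ρ = 8710 kg/m³
  sample A: σ_y = 688.8 MPa, ρ = 19300 kg/m³
  sample Y: σ_y = 290.0 MPa, ρ = 8922 kg/m³
  sample U: σ_y = 121.0 MPa, ρ = 8530 kg/m³
  sample Z: M = 25.3×10⁻³
  sample Q: M = 5.45×10⁻³
  sample Y: M = 4.91×10⁻³
  sample A: M = 4.04×10⁻³
  sample U: M = 2.87×10⁻³
Sample Z ranks first.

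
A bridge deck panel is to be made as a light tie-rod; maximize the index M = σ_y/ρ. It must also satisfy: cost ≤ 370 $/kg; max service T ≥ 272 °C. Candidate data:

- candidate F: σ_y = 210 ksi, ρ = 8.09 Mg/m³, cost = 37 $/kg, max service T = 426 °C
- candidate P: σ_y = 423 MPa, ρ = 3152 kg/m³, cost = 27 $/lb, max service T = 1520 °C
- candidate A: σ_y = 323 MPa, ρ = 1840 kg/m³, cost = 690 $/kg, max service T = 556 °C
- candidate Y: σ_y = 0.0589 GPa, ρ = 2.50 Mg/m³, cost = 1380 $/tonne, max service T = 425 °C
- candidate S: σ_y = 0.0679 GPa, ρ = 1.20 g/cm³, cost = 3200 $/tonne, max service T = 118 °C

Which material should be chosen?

candidate F

Screen on constraints: cost ≤ 370 $/kg; max service T ≥ 272 °C. Survivors: candidate F, candidate P, candidate Y.
After converting to SI:
  candidate F: σ_y = 1448 MPa, ρ = 8090 kg/m³
  candidate P: σ_y = 423.0 MPa, ρ = 3152 kg/m³
  candidate Y: σ_y = 58.90 MPa, ρ = 2500 kg/m³
  candidate F: M = 179 kN·m/kg
  candidate P: M = 134 kN·m/kg
  candidate Y: M = 23.6 kN·m/kg
Candidate F has the largest M.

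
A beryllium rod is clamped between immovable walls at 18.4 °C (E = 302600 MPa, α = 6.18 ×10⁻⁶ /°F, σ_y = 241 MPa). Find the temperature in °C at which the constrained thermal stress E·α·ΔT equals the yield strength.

90.0 °C

E = 302600 MPa = 302.6 GPa.
α = 6.18×10⁻⁶/°F × 9/5 = 11.1×10⁻⁶/K.
E·α·ΔT = 241.0 MPa ⇒ ΔT = 241.0 / (302.6×10³ × 11.1×10⁻⁶) = 71.60 K.
T = 18.4 + 71.60 = 90.00 °C.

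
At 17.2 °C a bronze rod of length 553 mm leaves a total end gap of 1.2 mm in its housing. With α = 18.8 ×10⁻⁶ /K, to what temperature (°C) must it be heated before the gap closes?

α·L₀·ΔT = 1.2 mm ⇒ ΔT = 1.2 / (18.8×10⁻⁶ × 553.0) = 115.4 K.
T = 17.2 + 115.4 = 132.6 °C.

133 °C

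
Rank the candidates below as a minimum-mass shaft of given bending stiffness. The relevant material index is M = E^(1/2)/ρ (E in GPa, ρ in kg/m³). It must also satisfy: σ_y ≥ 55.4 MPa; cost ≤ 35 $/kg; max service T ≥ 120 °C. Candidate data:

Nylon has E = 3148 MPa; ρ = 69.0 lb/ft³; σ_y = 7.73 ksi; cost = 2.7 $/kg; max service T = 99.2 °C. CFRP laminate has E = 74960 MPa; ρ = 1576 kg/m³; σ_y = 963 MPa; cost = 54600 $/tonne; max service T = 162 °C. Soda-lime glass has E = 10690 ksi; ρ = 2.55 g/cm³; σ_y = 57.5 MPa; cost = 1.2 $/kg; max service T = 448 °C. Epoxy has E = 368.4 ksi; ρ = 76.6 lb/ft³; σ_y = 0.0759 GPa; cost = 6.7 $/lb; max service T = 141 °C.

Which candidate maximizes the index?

soda-lime glass

Screen on constraints: σ_y ≥ 55.4 MPa; cost ≤ 35 $/kg; max service T ≥ 120 °C. Survivors: soda-lime glass, epoxy.
Putting every candidate on a common basis:
  soda-lime glass: E = 73.70 GPa, ρ = 2550 kg/m³
  epoxy: E = 2.540 GPa, ρ = 1227 kg/m³
  soda-lime glass: M = 3.37×10⁻³
  epoxy: M = 1.30×10⁻³
Highest index: soda-lime glass.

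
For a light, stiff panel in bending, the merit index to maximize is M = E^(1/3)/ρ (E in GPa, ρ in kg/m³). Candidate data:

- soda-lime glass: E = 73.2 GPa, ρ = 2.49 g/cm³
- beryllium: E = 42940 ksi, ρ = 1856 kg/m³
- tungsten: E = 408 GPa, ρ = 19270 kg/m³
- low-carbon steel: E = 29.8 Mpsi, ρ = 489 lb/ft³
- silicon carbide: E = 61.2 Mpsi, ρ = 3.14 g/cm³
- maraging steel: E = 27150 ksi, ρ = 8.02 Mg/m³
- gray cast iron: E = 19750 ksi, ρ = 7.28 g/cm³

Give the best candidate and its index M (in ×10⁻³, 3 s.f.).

beryllium, M = 3.59×10⁻³

In SI units:
  soda-lime glass: E = 73.20 GPa, ρ = 2490 kg/m³
  beryllium: E = 296.1 GPa, ρ = 1856 kg/m³
  tungsten: E = 408.0 GPa, ρ = 19270 kg/m³
  low-carbon steel: E = 205.5 GPa, ρ = 7833 kg/m³
  silicon carbide: E = 422.0 GPa, ρ = 3140 kg/m³
  maraging steel: E = 187.2 GPa, ρ = 8020 kg/m³
  gray cast iron: E = 136.2 GPa, ρ = 7280 kg/m³
  beryllium: M = 3.59×10⁻³
  silicon carbide: M = 2.39×10⁻³
  soda-lime glass: M = 1.68×10⁻³
  low-carbon steel: M = 0.753×10⁻³
  maraging steel: M = 0.713×10⁻³
  gray cast iron: M = 0.707×10⁻³
  tungsten: M = 0.385×10⁻³
Highest index: beryllium.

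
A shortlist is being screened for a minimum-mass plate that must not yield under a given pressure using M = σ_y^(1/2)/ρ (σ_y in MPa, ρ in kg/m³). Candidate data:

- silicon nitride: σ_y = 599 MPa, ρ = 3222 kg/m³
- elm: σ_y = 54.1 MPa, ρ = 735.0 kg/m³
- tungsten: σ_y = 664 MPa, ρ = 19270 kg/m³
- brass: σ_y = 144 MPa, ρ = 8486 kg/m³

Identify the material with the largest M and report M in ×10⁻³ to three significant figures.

elm, M = 10.0×10⁻³

Evaluate M for each candidate:
  elm: M = 10.0×10⁻³
  silicon nitride: M = 7.60×10⁻³
  brass: M = 1.41×10⁻³
  tungsten: M = 1.34×10⁻³
Elm ranks first.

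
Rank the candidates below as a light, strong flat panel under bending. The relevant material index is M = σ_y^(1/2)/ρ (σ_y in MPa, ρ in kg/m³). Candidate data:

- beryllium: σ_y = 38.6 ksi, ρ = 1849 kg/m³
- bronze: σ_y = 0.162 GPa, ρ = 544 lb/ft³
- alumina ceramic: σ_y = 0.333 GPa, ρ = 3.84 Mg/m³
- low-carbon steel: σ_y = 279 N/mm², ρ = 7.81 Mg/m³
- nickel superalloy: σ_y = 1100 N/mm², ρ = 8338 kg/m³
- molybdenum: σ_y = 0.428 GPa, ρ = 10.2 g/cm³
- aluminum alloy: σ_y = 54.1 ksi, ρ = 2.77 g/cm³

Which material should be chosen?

In SI units:
  beryllium: σ_y = 266.1 MPa, ρ = 1849 kg/m³
  bronze: σ_y = 162.0 MPa, ρ = 8714 kg/m³
  alumina ceramic: σ_y = 333.0 MPa, ρ = 3840 kg/m³
  low-carbon steel: σ_y = 279.0 MPa, ρ = 7810 kg/m³
  nickel superalloy: σ_y = 1100 MPa, ρ = 8338 kg/m³
  molybdenum: σ_y = 428.0 MPa, ρ = 10200 kg/m³
  aluminum alloy: σ_y = 373.0 MPa, ρ = 2770 kg/m³
  beryllium: M = 8.82×10⁻³
  aluminum alloy: M = 6.97×10⁻³
  alumina ceramic: M = 4.75×10⁻³
  nickel superalloy: M = 3.98×10⁻³
  low-carbon steel: M = 2.14×10⁻³
  molybdenum: M = 2.03×10⁻³
  bronze: M = 1.46×10⁻³
Beryllium has the largest M.

beryllium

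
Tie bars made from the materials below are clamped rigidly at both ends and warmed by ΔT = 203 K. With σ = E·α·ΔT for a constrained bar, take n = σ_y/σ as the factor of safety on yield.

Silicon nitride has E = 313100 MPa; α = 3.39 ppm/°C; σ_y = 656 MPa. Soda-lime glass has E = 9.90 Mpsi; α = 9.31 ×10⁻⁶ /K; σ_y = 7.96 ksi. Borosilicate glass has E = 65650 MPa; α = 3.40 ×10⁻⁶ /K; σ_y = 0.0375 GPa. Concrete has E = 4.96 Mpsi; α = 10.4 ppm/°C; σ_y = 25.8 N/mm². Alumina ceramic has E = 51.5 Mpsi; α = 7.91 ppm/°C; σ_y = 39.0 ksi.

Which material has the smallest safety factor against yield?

concrete

In consistent units (E in GPa, α in ×10⁻⁶/K, σ_y in MPa):
  silicon nitride: E = 313.1, α = 3.39, σ_y = 656.0 → σ = 215 MPa, n = 3.04
  soda-lime glass: E = 68.26, α = 9.31, σ_y = 54.88 → σ = 129 MPa, n = 0.425
  borosilicate glass: E = 65.65, α = 3.40, σ_y = 37.50 → σ = 45.3 MPa, n = 0.828
  concrete: E = 34.20, α = 10.4, σ_y = 25.80 → σ = 72.2 MPa, n = 0.357
  alumina ceramic: E = 355.1, α = 7.91, σ_y = 268.9 → σ = 570 MPa, n = 0.472
The minimum is concrete at n = 0.357.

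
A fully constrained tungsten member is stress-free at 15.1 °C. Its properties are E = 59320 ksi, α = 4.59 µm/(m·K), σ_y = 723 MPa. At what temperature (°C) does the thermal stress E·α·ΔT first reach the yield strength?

E = 59320 ksi = 409.0 GPa.
E·α·ΔT = 723.0 MPa ⇒ ΔT = 723.0 / (409.0×10³ × 4.59×10⁻⁶) = 385.1 K.
T = 15.1 + 385.1 = 400.2 °C.

400 °C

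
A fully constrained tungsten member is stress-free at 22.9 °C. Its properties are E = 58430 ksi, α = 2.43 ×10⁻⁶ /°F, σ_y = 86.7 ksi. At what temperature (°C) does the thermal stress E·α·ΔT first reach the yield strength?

E = 58430 ksi = 402.9 GPa.
α = 2.43×10⁻⁶/°F × 9/5 = 4.37×10⁻⁶/K.
σ_y = 86.7 ksi = 597.8 MPa.
E·α·ΔT = 597.8 MPa ⇒ ΔT = 597.8 / (402.9×10³ × 4.37×10⁻⁶) = 339.2 K.
T = 22.9 + 339.2 = 362.1 °C.

362 °C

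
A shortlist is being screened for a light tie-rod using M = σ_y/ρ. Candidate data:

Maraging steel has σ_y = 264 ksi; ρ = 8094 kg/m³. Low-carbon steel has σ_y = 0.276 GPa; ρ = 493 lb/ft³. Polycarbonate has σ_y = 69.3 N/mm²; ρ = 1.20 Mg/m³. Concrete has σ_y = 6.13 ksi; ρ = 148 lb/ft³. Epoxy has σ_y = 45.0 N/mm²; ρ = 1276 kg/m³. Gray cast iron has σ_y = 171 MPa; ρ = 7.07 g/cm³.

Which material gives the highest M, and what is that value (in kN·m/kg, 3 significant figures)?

Normalizing units and computing the index:
  maraging steel: σ_y = 1820 MPa, ρ = 8094 kg/m³
  low-carbon steel: σ_y = 276.0 MPa, ρ = 7897 kg/m³
  polycarbonate: σ_y = 69.30 MPa, ρ = 1200 kg/m³
  concrete: σ_y = 42.26 MPa, ρ = 2371 kg/m³
  epoxy: σ_y = 45.00 MPa, ρ = 1276 kg/m³
  gray cast iron: σ_y = 171.0 MPa, ρ = 7070 kg/m³
  maraging steel: M = 225 kN·m/kg
  polycarbonate: M = 57.8 kN·m/kg
  epoxy: M = 35.3 kN·m/kg
  low-carbon steel: M = 34.9 kN·m/kg
  gray cast iron: M = 24.2 kN·m/kg
  concrete: M = 17.8 kN·m/kg
The maximum is for maraging steel.

maraging steel, M = 225 kN·m/kg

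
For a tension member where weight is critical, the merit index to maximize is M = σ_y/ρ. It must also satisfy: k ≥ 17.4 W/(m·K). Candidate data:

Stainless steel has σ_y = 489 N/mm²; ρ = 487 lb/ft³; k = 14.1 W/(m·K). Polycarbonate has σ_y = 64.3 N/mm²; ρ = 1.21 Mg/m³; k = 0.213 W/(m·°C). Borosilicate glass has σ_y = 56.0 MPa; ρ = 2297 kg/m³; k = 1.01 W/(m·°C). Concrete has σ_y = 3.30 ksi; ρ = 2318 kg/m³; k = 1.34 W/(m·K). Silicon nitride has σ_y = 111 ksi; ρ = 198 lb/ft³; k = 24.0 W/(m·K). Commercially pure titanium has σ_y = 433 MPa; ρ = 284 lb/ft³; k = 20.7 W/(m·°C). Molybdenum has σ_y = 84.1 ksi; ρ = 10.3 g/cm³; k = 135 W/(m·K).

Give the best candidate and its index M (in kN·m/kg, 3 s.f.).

Screen on constraints: k ≥ 17.4 W/(m·K). Survivors: silicon nitride, commercially pure titanium, molybdenum.
In SI units:
  silicon nitride: σ_y = 765.3 MPa, ρ = 3172 kg/m³
  commercially pure titanium: σ_y = 433.0 MPa, ρ = 4549 kg/m³
  molybdenum: σ_y = 579.8 MPa, ρ = 10300 kg/m³
  silicon nitride: M = 241 kN·m/kg
  commercially pure titanium: M = 95.2 kN·m/kg
  molybdenum: M = 56.3 kN·m/kg
Silicon nitride ranks first.

silicon nitride, M = 241 kN·m/kg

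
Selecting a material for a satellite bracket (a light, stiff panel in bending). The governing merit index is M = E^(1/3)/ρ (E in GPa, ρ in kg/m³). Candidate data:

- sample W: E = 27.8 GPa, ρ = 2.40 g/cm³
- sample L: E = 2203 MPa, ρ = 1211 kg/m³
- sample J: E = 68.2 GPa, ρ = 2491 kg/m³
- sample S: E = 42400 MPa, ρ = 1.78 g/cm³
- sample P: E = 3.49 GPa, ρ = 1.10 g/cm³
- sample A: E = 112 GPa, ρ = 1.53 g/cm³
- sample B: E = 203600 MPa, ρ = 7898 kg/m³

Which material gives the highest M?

Normalizing units and computing the index:
  sample W: E = 27.80 GPa, ρ = 2400 kg/m³
  sample L: E = 2.203 GPa, ρ = 1211 kg/m³
  sample J: E = 68.20 GPa, ρ = 2491 kg/m³
  sample S: E = 42.40 GPa, ρ = 1780 kg/m³
  sample P: E = 3.490 GPa, ρ = 1100 kg/m³
  sample A: E = 112.0 GPa, ρ = 1530 kg/m³
  sample B: E = 203.6 GPa, ρ = 7898 kg/m³
  sample A: M = 3.15×10⁻³
  sample S: M = 1.96×10⁻³
  sample J: M = 1.64×10⁻³
  sample P: M = 1.38×10⁻³
  sample W: M = 1.26×10⁻³
  sample L: M = 1.07×10⁻³
  sample B: M = 0.745×10⁻³
Sample A has the largest M.

sample A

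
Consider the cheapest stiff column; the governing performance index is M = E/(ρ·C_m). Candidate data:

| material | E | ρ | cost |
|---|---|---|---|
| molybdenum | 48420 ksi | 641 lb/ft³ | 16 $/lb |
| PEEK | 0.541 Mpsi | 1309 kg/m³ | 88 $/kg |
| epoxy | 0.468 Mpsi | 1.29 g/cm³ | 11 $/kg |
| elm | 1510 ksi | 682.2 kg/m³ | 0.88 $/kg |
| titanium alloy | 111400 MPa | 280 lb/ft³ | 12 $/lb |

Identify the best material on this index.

elm

In SI units:
  molybdenum: E = 333.8 GPa, ρ = 10270 kg/m³, cost = 35.27 $/kg
  PEEK: E = 3.730 GPa, ρ = 1309 kg/m³, cost = 88.00 $/kg
  epoxy: E = 3.227 GPa, ρ = 1290 kg/m³, cost = 11.00 $/kg
  elm: E = 10.41 GPa, ρ = 682.2 kg/m³, cost = 0.8800 $/kg
  titanium alloy: E = 111.4 GPa, ρ = 4485 kg/m³, cost = 26.46 $/kg
  elm: M = 17.3 MN·m per $
  titanium alloy: M = 0.939 MN·m per $
  molybdenum: M = 0.922 MN·m per $
  epoxy: M = 0.227 MN·m per $
  PEEK: M = 0.0324 MN·m per $
Elm has the largest M.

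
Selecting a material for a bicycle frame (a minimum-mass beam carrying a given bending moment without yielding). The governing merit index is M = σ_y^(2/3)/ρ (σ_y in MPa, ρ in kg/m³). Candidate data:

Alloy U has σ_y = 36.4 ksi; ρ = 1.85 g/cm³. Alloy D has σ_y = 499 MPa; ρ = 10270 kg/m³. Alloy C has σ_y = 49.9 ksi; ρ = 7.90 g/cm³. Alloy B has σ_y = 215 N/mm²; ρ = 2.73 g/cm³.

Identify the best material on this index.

Putting every candidate on a common basis:
  alloy U: σ_y = 251.0 MPa, ρ = 1850 kg/m³
  alloy D: σ_y = 499.0 MPa, ρ = 10270 kg/m³
  alloy C: σ_y = 344.0 MPa, ρ = 7900 kg/m³
  alloy B: σ_y = 215.0 MPa, ρ = 2730 kg/m³
  alloy U: M = 21.5×10⁻³
  alloy B: M = 13.1×10⁻³
  alloy C: M = 6.22×10⁻³
  alloy D: M = 6.13×10⁻³
The maximum is for alloy U.

alloy U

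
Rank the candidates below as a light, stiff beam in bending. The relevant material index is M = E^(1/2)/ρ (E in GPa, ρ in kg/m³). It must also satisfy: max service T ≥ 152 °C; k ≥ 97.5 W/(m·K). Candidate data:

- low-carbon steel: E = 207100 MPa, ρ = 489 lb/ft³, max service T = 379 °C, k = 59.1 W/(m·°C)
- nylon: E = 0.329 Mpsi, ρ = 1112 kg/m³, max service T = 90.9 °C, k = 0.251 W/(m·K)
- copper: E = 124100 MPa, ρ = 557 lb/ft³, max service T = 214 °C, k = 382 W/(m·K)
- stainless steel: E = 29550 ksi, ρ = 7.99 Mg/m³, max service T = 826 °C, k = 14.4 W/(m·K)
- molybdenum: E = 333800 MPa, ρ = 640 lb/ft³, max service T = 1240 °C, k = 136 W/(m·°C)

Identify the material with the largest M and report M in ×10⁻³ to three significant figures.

molybdenum, M = 1.78×10⁻³

Screen on constraints: max service T ≥ 152 °C; k ≥ 97.5 W/(m·K). Survivors: copper, molybdenum.
After converting to SI:
  copper: E = 124.1 GPa, ρ = 8922 kg/m³
  molybdenum: E = 333.8 GPa, ρ = 10250 kg/m³
  molybdenum: M = 1.78×10⁻³
  copper: M = 1.25×10⁻³
Molybdenum has the largest M.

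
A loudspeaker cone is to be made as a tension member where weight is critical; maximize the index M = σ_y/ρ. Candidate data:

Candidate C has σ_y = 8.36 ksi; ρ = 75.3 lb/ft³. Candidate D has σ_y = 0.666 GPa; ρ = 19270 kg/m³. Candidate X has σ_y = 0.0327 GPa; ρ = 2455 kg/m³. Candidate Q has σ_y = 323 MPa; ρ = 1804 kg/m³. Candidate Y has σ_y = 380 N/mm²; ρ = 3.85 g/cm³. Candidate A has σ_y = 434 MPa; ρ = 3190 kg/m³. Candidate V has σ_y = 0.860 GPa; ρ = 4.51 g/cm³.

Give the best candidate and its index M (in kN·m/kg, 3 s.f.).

candidate V, M = 191 kN·m/kg

Putting every candidate on a common basis:
  candidate C: σ_y = 57.64 MPa, ρ = 1206 kg/m³
  candidate D: σ_y = 666.0 MPa, ρ = 19270 kg/m³
  candidate X: σ_y = 32.70 MPa, ρ = 2455 kg/m³
  candidate Q: σ_y = 323.0 MPa, ρ = 1804 kg/m³
  candidate Y: σ_y = 380.0 MPa, ρ = 3850 kg/m³
  candidate A: σ_y = 434.0 MPa, ρ = 3190 kg/m³
  candidate V: σ_y = 860.0 MPa, ρ = 4510 kg/m³
  candidate V: M = 191 kN·m/kg
  candidate Q: M = 179 kN·m/kg
  candidate A: M = 136 kN·m/kg
  candidate Y: M = 98.7 kN·m/kg
  candidate C: M = 47.8 kN·m/kg
  candidate D: M = 34.6 kN·m/kg
  candidate X: M = 13.3 kN·m/kg
Highest index: candidate V.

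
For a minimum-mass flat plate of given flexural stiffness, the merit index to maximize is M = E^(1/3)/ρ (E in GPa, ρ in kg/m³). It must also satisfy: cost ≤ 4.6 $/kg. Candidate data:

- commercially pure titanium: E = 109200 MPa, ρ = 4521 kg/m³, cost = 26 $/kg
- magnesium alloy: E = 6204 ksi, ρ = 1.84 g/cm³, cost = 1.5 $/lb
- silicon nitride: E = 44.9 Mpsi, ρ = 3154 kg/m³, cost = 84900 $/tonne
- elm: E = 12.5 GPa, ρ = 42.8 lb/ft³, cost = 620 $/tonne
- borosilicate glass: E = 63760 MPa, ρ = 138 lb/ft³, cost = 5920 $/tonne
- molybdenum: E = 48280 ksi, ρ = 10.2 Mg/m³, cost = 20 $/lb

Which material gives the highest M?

elm

Screen on constraints: cost ≤ 4.6 $/kg. Survivors: magnesium alloy, elm.
After converting to SI:
  magnesium alloy: E = 42.78 GPa, ρ = 1840 kg/m³
  elm: E = 12.50 GPa, ρ = 685.6 kg/m³
  elm: M = 3.39×10⁻³
  magnesium alloy: M = 1.90×10⁻³
Elm has the largest M.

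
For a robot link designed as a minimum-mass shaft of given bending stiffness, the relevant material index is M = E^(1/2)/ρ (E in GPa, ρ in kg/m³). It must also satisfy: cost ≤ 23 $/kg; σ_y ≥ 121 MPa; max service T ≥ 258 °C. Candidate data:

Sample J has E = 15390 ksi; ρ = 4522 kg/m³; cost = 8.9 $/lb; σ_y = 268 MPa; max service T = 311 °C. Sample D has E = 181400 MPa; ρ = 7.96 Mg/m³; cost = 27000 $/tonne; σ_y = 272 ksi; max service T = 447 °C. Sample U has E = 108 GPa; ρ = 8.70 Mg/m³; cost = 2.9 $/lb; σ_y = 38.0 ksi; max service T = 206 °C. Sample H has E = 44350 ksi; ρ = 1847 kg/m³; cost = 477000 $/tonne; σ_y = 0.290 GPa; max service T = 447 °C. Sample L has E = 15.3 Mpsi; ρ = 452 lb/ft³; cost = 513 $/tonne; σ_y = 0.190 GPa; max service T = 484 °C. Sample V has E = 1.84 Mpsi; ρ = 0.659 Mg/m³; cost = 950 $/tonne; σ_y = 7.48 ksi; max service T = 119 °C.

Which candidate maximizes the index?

sample J

Screen on constraints: cost ≤ 23 $/kg; σ_y ≥ 121 MPa; max service T ≥ 258 °C. Survivors: sample J, sample L.
Normalizing units and computing the index:
  sample J: E = 106.1 GPa, ρ = 4522 kg/m³
  sample L: E = 105.5 GPa, ρ = 7240 kg/m³
  sample J: M = 2.28×10⁻³
  sample L: M = 1.42×10⁻³
The maximum is for sample J.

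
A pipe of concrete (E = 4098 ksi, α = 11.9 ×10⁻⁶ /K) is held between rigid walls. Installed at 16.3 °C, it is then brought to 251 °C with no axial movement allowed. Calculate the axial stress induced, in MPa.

E = 4098 ksi = 28.25 GPa.
ΔT = 234.7 K. Constrained thermal stress σ = E·α·ΔT = 28.25×10³ MPa × 11.9×10⁻⁶ × 234.7 = 78.9 MPa (compressive).

78.9 MPa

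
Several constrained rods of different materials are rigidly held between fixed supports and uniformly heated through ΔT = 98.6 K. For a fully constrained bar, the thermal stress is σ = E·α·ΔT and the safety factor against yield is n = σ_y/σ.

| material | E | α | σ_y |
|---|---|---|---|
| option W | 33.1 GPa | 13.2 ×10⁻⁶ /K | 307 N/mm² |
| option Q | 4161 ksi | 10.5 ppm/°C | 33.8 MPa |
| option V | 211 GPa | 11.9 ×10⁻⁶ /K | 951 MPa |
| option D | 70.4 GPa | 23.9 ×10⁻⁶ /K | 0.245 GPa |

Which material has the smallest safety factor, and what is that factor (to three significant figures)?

option Q, n = 1.14

In consistent units (E in GPa, α in ×10⁻⁶/K, σ_y in MPa):
  option W: E = 33.10, α = 13.2, σ_y = 307.0 → σ = 43.1 MPa, n = 7.13
  option Q: E = 28.69, α = 10.5, σ_y = 33.80 → σ = 29.7 MPa, n = 1.14
  option V: E = 211.0, α = 11.9, σ_y = 951.0 → σ = 248 MPa, n = 3.84
  option D: E = 70.40, α = 23.9, σ_y = 245.0 → σ = 166 MPa, n = 1.48
Option Q has the lowest safety factor, n = 1.14.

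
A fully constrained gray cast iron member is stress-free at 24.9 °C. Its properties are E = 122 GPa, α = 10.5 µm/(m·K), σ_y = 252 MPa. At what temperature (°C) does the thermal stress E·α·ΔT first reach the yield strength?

222 °C

E·α·ΔT = 252.0 MPa ⇒ ΔT = 252.0 / (122.0×10³ × 10.5×10⁻⁶) = 196.7 K.
T = 24.9 + 196.7 = 221.6 °C.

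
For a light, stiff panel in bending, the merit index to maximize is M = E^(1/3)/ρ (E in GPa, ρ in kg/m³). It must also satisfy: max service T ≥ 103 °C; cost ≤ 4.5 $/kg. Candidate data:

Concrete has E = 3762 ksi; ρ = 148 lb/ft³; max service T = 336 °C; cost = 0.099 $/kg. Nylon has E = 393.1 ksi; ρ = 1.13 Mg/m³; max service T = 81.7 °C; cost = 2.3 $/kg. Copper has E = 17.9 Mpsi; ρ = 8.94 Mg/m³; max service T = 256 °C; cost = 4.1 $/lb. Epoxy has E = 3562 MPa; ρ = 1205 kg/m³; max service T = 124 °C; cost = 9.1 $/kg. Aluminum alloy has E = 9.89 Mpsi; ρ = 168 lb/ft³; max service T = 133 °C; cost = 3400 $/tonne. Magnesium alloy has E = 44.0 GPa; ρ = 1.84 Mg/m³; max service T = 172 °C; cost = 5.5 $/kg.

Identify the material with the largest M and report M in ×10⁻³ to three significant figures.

Screen on constraints: max service T ≥ 103 °C; cost ≤ 4.5 $/kg. Survivors: concrete, aluminum alloy.
Convert each candidate to consistent units, then evaluate M:
  concrete: E = 25.94 GPa, ρ = 2371 kg/m³
  aluminum alloy: E = 68.19 GPa, ρ = 2691 kg/m³
  aluminum alloy: M = 1.52×10⁻³
  concrete: M = 1.25×10⁻³
Aluminum alloy has the largest M.

aluminum alloy, M = 1.52×10⁻³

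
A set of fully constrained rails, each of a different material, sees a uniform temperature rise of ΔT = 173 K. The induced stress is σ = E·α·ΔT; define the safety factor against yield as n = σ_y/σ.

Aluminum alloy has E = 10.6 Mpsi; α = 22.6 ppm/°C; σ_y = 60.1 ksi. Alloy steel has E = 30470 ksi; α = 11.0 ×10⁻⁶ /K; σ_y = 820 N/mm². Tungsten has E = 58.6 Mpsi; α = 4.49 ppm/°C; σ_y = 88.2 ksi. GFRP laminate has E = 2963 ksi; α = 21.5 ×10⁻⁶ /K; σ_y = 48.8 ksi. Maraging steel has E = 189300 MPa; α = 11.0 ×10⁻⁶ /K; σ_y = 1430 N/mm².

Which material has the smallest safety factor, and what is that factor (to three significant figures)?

aluminum alloy, n = 1.45

Converting E to GPa, α to ×10⁻⁶/K, σ_y to MPa, then σ and n for each:
  aluminum alloy: E = 73.08, α = 22.6, σ_y = 414.4 → σ = 286 MPa, n = 1.45
  alloy steel: E = 210.1, α = 11.0, σ_y = 820.0 → σ = 400 MPa, n = 2.05
  tungsten: E = 404.0, α = 4.49, σ_y = 608.1 → σ = 314 MPa, n = 1.94
  GFRP laminate: E = 20.43, α = 21.5, σ_y = 336.5 → σ = 76.0 MPa, n = 4.43
  maraging steel: E = 189.3, α = 11.0, σ_y = 1430 → σ = 360 MPa, n = 3.97
Smallest n: aluminum alloy with n = 1.45.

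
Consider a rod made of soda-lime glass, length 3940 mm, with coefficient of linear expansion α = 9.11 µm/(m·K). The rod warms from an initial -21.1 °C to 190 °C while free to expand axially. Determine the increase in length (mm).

ΔT = 190 − (-21.1) = 211.1 K.
ΔL = α·L₀·ΔT = 9.11×10⁻⁶ × 3940 mm × 211.1 K = 7.58 mm.

7.58 mm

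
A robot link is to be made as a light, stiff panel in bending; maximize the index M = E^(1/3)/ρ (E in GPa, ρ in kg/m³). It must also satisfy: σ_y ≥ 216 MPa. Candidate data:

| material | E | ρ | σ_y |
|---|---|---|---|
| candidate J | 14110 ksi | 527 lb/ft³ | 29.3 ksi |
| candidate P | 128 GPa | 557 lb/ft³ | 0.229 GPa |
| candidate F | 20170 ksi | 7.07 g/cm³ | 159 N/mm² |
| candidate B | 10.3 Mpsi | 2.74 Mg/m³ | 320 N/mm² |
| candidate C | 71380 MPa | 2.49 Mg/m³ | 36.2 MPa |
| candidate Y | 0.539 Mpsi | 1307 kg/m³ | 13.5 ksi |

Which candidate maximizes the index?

candidate B

Screen on constraints: σ_y ≥ 216 MPa. Survivors: candidate P, candidate B.
In SI units:
  candidate P: E = 128.0 GPa, ρ = 8922 kg/m³
  candidate B: E = 71.02 GPa, ρ = 2740 kg/m³
  candidate B: M = 1.51×10⁻³
  candidate P: M = 0.565×10⁻³
Candidate B has the largest M.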